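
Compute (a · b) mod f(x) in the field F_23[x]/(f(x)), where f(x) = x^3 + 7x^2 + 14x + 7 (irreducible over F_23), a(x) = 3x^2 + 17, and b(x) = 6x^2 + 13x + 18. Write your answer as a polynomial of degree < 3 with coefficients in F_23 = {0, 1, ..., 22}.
a · b ≡ 7x^2 + 2x + 18 (mod f(x))

Multiply in F_23[x]: a(x)·b(x) = (3x^2 + 17)·(6x^2 + 13x + 18) = 18x^4 + 16x^3 + 18x^2 + 14x + 7. This has degree ≥ 3, so divide by f(x) over F_23: 18x^4 + 16x^3 + 18x^2 + 14x + 7 = (18x + 5)·(x^3 + 7x^2 + 14x + 7) + (7x^2 + 2x + 18). Hence a·b ≡ 7x^2 + 2x + 18 (mod f). (F_23[x]/(f) is a field with 23^3 = 12167 elements since f is irreducible of degree 3.)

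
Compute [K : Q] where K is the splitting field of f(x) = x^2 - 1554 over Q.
[K : Q] = 2

f(x) = x^2 - 1554 factors as (x - √1554)(x + √1554). The splitting field is K = Q(√1554). Since 1554 is squarefree and > 1, it is not a perfect square, so x^2 - 1554 is irreducible over Q and [Q(√1554) : Q] = 2. Hence [K : Q] = 2.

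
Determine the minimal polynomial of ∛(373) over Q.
m_α(x) = x^3 - 373

α satisfies α^3 = 373, so x^3 - 373 annihilates α. By the rational root test, a rational root p/q (in lowest terms) of x^3 - 373 would satisfy p^3 = 373 q^3, forcing q = 1 and p^3 = 373; but 373 is not a perfect cube, contradiction. A monic cubic over Q with no rational root is irreducible (any nontrivial factorization would include a linear factor). Hence x^3 - 373 is the minimal polynomial of α, and in particular [Q(α):Q] = 3.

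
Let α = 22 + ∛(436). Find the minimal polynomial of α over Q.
m_α(x) = x^3 - 66x^2 + 1452x - 11084

Set β = α - 22 = ∛(436), so β^3 = 436. Then (α - 22)^3 - 436 = 0, i.e. α is a root of g(x) = (x - 22)^3 - 436 = x^3 - 66x^2 + 1452x - 11084. Since g(x) = h(x - 22) where h(x) = x^3 - 436, and h is irreducible over Q (because 436 is not a perfect cube, so h has no rational root, and a monic cubic with no rational root is irreducible), g is also irreducible (irreducibility is preserved under the substitution x → x - 22). Hence m_α(x) = x^3 - 66x^2 + 1452x - 11084.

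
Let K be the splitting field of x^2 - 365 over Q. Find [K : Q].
[K : Q] = 2

f(x) = x^2 - 365 factors as (x - √365)(x + √365). The splitting field is K = Q(√365). Since 365 is squarefree and > 1, it is not a perfect square, so x^2 - 365 is irreducible over Q and [Q(√365) : Q] = 2. Hence [K : Q] = 2.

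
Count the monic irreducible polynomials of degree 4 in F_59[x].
There are 3028470 monic irreducible polynomials of degree 4 over F_59

Each element of F_{59^4} that lies in no proper subfield is a root of exactly one monic irreducible of degree 4 over F_59, and each such polynomial has 4 distinct roots in F_{59^4}. By Möbius inversion the count is N_59(4) = (1/4) Σ_{d|4} μ(4/d) · 59^d = (1/4)(μ(4)·59^1 + μ(2)·59^2 + μ(1)·59^4) = 12113880/4 = 3028470.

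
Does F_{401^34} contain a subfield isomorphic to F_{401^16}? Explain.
No: F_{401^16} is not a subfield of F_{401^34}

F_{p^m} embeds in F_{p^n} iff m | n. Here 16 ∤ 34 (since 34 = 2·16 + 2 with remainder 2 ≠ 0), so F_{401^16} is not a subfield of F_{401^34}. Equivalently: if it were, the tower law would give 16 = [F_{401^16}:F_401] dividing [F_{401^34}:F_401] = 34, contradiction.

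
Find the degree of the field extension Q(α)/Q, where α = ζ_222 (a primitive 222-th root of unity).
[Q(α):Q] = 72

The minimal polynomial of ζ_222 over Q is the 222-th cyclotomic polynomial Φ_222(x), which is irreducible over Q and has degree φ(222) = 72. Hence [Q(α):Q] = φ(222) = 72.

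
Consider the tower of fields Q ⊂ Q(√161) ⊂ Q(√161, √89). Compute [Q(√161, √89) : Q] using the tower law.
[Q(√161, √89) : Q] = 4

[Q(√161):Q] = 2 (min poly x^2 - 161, irreducible since 161 is squarefree > 1). For the top step, suppose √89 ∈ Q(√161), say √89 = c + d√161 with c, d ∈ Q. Squaring: 89 = c^2 + 161d^2 + 2cd√161. Since √161 ∉ Q this forces 2cd = 0. If d = 0 then √89 = c ∈ Q, contradicting 89 squarefree > 1. If c = 0 then 89 = 161d^2, so 161·89 = (161d)^2 is a perfect square in Q — but 161·89 = 14329 is not a perfect square (since 161 and 89 are distinct squarefree integers). Contradiction. Hence √89 ∉ Q(√161), so x^2 - 89 stays irreducible over Q(√161) and [Q(√161, √89) : Q(√161)] = 2. By the tower law, [Q(√161, √89) : Q] = 2 · 2 = 4.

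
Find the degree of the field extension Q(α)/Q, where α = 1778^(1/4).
[Q(α):Q] = 4

α is a root of x^4 - 1778. By Eisenstein's criterion at the prime p = 2 (which divides the constant term 1778 but p^2 = 4 does not, since 1778 is squarefree), x^4 - 1778 is irreducible over Q. Hence [Q(α):Q] = 4.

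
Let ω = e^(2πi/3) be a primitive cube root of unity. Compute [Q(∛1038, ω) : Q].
[Q(∛1038, ω) : Q] = 6

[Q(∛1038):Q] = 3 (min poly x^3 - 1038, irreducible since 1038 is not a perfect cube). [Q(ω):Q] = 2 (min poly x^2 + x + 1). Since Q(∛1038) ⊂ R and ω ∉ R, we have ω ∉ Q(∛1038), so x^2 + x + 1 remains irreducible over Q(∛1038) and [Q(∛1038, ω) : Q(∛1038)] = 2. By the tower law, [Q(∛1038, ω) : Q] = 3 · 2 = 6. (In fact Q(∛1038, ω) is the splitting field of x^3 - 1038 over Q.)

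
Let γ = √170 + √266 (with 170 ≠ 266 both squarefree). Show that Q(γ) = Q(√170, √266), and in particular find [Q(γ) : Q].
[Q(γ) : Q] = 4 (equivalently, Q(γ) = Q(√170, √266))

Obviously Q(γ) ⊆ Q(√170, √266), and [Q(√170, √266):Q] = 4 (since 170, 266 are distinct squarefree integers > 1 with 45220 not a perfect square). To show equality we compute the minimal polynomial of γ. From γ = √170 + √266: γ^2 = 170 + 2√(45220) + 266 = 436 + 2√(45220), so γ^2 - 436 = 2√(45220); squaring, (γ^2 - 436)^2 = 4·45220, i.e. γ^4 - 872γ^2 + 190096 - 180880 = 0, i.e. γ^4 - 872γ^2 + 9216 = 0. So γ is a root of x^4 - 872x^2 + 9216. This polynomial is irreducible over Q: it has no rational root (each ±√170 ± √266 is irrational), and any factorization into two quadratics over Q would force √(45220) ∈ Q (pairing opposite roots) or √170, √266 ∈ Q (other pairings), all impossible. Hence [Q(γ):Q] = 4 = [Q(√170, √266):Q], so Q(γ) = Q(√170, √266).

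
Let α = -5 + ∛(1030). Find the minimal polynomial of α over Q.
m_α(x) = x^3 + 15x^2 + 75x - 905

Set β = α + 5 = ∛(1030), so β^3 = 1030. Then (α + 5)^3 - 1030 = 0, i.e. α is a root of g(x) = (x + 5)^3 - 1030 = x^3 + 15x^2 + 75x - 905. Since g(x) = h(x + 5) where h(x) = x^3 - 1030, and h is irreducible over Q (because 1030 is not a perfect cube, so h has no rational root, and a monic cubic with no rational root is irreducible), g is also irreducible (irreducibility is preserved under the substitution x → x + 5). Hence m_α(x) = x^3 + 15x^2 + 75x - 905.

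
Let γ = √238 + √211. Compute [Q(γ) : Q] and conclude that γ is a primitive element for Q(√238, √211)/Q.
[Q(γ) : Q] = 4 (equivalently, Q(γ) = Q(√238, √211))

Obviously Q(γ) ⊆ Q(√238, √211), and [Q(√238, √211):Q] = 4 (since 238, 211 are distinct squarefree integers > 1 with 50218 not a perfect square). To show equality we compute the minimal polynomial of γ. From γ = √238 + √211: γ^2 = 238 + 2√(50218) + 211 = 449 + 2√(50218), so γ^2 - 449 = 2√(50218); squaring, (γ^2 - 449)^2 = 4·50218, i.e. γ^4 - 898γ^2 + 201601 - 200872 = 0, i.e. γ^4 - 898γ^2 + 729 = 0. So γ is a root of x^4 - 898x^2 + 729. This polynomial is irreducible over Q: it has no rational root (each ±√238 ± √211 is irrational), and any factorization into two quadratics over Q would force √(50218) ∈ Q (pairing opposite roots) or √238, √211 ∈ Q (other pairings), all impossible. Hence [Q(γ):Q] = 4 = [Q(√238, √211):Q], so Q(γ) = Q(√238, √211).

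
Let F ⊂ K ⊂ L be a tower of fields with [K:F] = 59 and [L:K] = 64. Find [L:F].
[L:F] = 3776

The tower law says that for any tower of field extensions F ⊂ K ⊂ L with finite degrees, [L:F] = [L:K] · [K:F]. Here this gives [L:F] = 64 · 59 = 3776.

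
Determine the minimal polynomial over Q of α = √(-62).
m_α(x) = x^2 + 62

α satisfies α^2 + 62 = 0, so x^2 + 62 annihilates α. Since d = -62 is squarefree and ≠ 1, it is not a perfect square in Q, so x^2 + 62 has no rational root and is therefore irreducible over Q (a degree-2 polynomial over a field is irreducible iff it has no root). Hence m_α(x) = x^2 + 62.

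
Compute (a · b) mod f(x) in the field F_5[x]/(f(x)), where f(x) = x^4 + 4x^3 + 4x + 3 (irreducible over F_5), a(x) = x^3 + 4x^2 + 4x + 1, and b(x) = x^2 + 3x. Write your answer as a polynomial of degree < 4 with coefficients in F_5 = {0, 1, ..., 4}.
a · b ≡ 4x^3 + 4x^2 + 3x + 1 (mod f(x))

Multiply in F_5[x]: a(x)·b(x) = (x^3 + 4x^2 + 4x + 1)·(x^2 + 3x) = x^5 + 2x^4 + x^3 + 3x^2 + 3x. This has degree ≥ 4, so divide by f(x) over F_5: x^5 + 2x^4 + x^3 + 3x^2 + 3x = (x + 3)·(x^4 + 4x^3 + 4x + 3) + (4x^3 + 4x^2 + 3x + 1). Hence a·b ≡ 4x^3 + 4x^2 + 3x + 1 (mod f). (F_5[x]/(f) is a field with 5^4 = 625 elements since f is irreducible of degree 4.)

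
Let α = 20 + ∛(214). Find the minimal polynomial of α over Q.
m_α(x) = x^3 - 60x^2 + 1200x - 8214

Set β = α - 20 = ∛(214), so β^3 = 214. Then (α - 20)^3 - 214 = 0, i.e. α is a root of g(x) = (x - 20)^3 - 214 = x^3 - 60x^2 + 1200x - 8214. Since g(x) = h(x - 20) where h(x) = x^3 - 214, and h is irreducible over Q (because 214 is not a perfect cube, so h has no rational root, and a monic cubic with no rational root is irreducible), g is also irreducible (irreducibility is preserved under the substitution x → x - 20). Hence m_α(x) = x^3 - 60x^2 + 1200x - 8214.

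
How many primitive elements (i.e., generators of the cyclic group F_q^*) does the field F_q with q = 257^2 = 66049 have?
There are φ(66048) = 21504 primitive elements

F_q^* is cyclic of order q - 1 = 66048. A cyclic group of order m has exactly φ(m) generators. Here m = 66048 = 2^9 · 3 · 43, so the number of primitive elements is φ(66048) = 21504.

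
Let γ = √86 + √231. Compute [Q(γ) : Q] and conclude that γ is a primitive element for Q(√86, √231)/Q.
[Q(γ) : Q] = 4 (equivalently, Q(γ) = Q(√86, √231))

Obviously Q(γ) ⊆ Q(√86, √231), and [Q(√86, √231):Q] = 4 (since 86, 231 are distinct squarefree integers > 1 with 19866 not a perfect square). To show equality we compute the minimal polynomial of γ. From γ = √86 + √231: γ^2 = 86 + 2√(19866) + 231 = 317 + 2√(19866), so γ^2 - 317 = 2√(19866); squaring, (γ^2 - 317)^2 = 4·19866, i.e. γ^4 - 634γ^2 + 100489 - 79464 = 0, i.e. γ^4 - 634γ^2 + 21025 = 0. So γ is a root of x^4 - 634x^2 + 21025. This polynomial is irreducible over Q: it has no rational root (each ±√86 ± √231 is irrational), and any factorization into two quadratics over Q would force √(19866) ∈ Q (pairing opposite roots) or √86, √231 ∈ Q (other pairings), all impossible. Hence [Q(γ):Q] = 4 = [Q(√86, √231):Q], so Q(γ) = Q(√86, √231).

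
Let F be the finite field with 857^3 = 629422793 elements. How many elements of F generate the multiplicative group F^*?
There are φ(629422792) = 311769744 primitive elements

F_q^* is cyclic of order q - 1 = 629422792. A cyclic group of order m has exactly φ(m) generators. Here m = 629422792 = 2^3 · 107 · 735307, so the number of primitive elements is φ(629422792) = 311769744.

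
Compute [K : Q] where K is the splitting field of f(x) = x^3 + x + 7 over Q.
[K : Q] = 6

By the rational root test, any rational root of the monic integer polynomial f(x) = x^3 + x + 7 must be an integer dividing the constant term 7, i.e. one of ±{1, 7}. Evaluating: f(1) = 9, f(-1) = 5, f(7) = 357, f(-7) = -343; none is 0, so f has no rational root and is therefore irreducible over Q (a cubic with no linear factor over a field is irreducible). For an irreducible cubic, the Galois group is A_3 or S_3 according as the discriminant disc(f) = -4a^3 - 27b^2 = -4·(1)^3 - 27·(7)^2 = -1327 is or is not a square in Q. Here disc(f) = -1327 is not a perfect square in Q, so the Galois group of f over Q is not contained in A_3 and must be all of S_3. The splitting field has degree |S_3| = 6 over Q, so [K : Q] = 6.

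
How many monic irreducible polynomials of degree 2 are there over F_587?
There are 171991 monic irreducible polynomials of degree 2 over F_587

Each element of F_{587^2} that lies in no proper subfield is a root of exactly one monic irreducible of degree 2 over F_587, and each such polynomial has 2 distinct roots in F_{587^2}. By Möbius inversion the count is N_587(2) = (1/2) Σ_{d|2} μ(2/d) · 587^d = (1/2)(μ(2)·587^1 + μ(1)·587^2) = 343982/2 = 171991.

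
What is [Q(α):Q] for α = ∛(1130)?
[Q(α):Q] = 3

The minimal polynomial of α is x^3 - 1130, irreducible over Q since 1130 is not a perfect cube (so x^3 - 1130 has no rational root). Hence [Q(α):Q] = deg(m_α) = 3.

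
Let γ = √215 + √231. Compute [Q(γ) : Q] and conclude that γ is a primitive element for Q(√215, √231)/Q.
[Q(γ) : Q] = 4 (equivalently, Q(γ) = Q(√215, √231))

Obviously Q(γ) ⊆ Q(√215, √231), and [Q(√215, √231):Q] = 4 (since 215, 231 are distinct squarefree integers > 1 with 49665 not a perfect square). To show equality we compute the minimal polynomial of γ. From γ = √215 + √231: γ^2 = 215 + 2√(49665) + 231 = 446 + 2√(49665), so γ^2 - 446 = 2√(49665); squaring, (γ^2 - 446)^2 = 4·49665, i.e. γ^4 - 892γ^2 + 198916 - 198660 = 0, i.e. γ^4 - 892γ^2 + 256 = 0. So γ is a root of x^4 - 892x^2 + 256. This polynomial is irreducible over Q: it has no rational root (each ±√215 ± √231 is irrational), and any factorization into two quadratics over Q would force √(49665) ∈ Q (pairing opposite roots) or √215, √231 ∈ Q (other pairings), all impossible. Hence [Q(γ):Q] = 4 = [Q(√215, √231):Q], so Q(γ) = Q(√215, √231).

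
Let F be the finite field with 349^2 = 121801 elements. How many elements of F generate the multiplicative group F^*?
There are φ(121800) = 26880 primitive elements

F_q^* is cyclic of order q - 1 = 121800. A cyclic group of order m has exactly φ(m) generators. Here m = 121800 = 2^3 · 3 · 5^2 · 7 · 29, so the number of primitive elements is φ(121800) = 26880.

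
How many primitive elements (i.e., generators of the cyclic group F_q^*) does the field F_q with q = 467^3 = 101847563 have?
There are φ(101847562) = 48032352 primitive elements

F_q^* is cyclic of order q - 1 = 101847562. A cyclic group of order m has exactly φ(m) generators. Here m = 101847562 = 2 · 19 · 233 · 11503, so the number of primitive elements is φ(101847562) = 48032352.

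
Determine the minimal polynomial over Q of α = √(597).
m_α(x) = x^2 - 597

α satisfies α^2 - 597 = 0, so x^2 - 597 annihilates α. Since d = 597 is squarefree and ≠ 1, it is not a perfect square in Q, so x^2 - 597 has no rational root and is therefore irreducible over Q (a degree-2 polynomial over a field is irreducible iff it has no root). Hence m_α(x) = x^2 - 597.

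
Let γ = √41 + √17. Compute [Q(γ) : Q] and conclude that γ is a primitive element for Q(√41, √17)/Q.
[Q(γ) : Q] = 4 (equivalently, Q(γ) = Q(√41, √17))

Obviously Q(γ) ⊆ Q(√41, √17), and [Q(√41, √17):Q] = 4 (since 41, 17 are distinct squarefree integers > 1 with 697 not a perfect square). To show equality we compute the minimal polynomial of γ. From γ = √41 + √17: γ^2 = 41 + 2√(697) + 17 = 58 + 2√(697), so γ^2 - 58 = 2√(697); squaring, (γ^2 - 58)^2 = 4·697, i.e. γ^4 - 116γ^2 + 3364 - 2788 = 0, i.e. γ^4 - 116γ^2 + 576 = 0. So γ is a root of x^4 - 116x^2 + 576. This polynomial is irreducible over Q: it has no rational root (each ±√41 ± √17 is irrational), and any factorization into two quadratics over Q would force √(697) ∈ Q (pairing opposite roots) or √41, √17 ∈ Q (other pairings), all impossible. Hence [Q(γ):Q] = 4 = [Q(√41, √17):Q], so Q(γ) = Q(√41, √17).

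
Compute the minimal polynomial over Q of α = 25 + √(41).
m_α(x) = x^2 - 50x + 584

From α - 25 = √(41), squaring gives (α - 25)^2 = 41, i.e. α^2 - 50α + 625 = 41, so α^2 - 50α + 584 = 0. The discriminant of x^2 - 50x + 584 is (-50)^2 - 4·(584) = 2500 - 2336 = 164, and 4·(41) is not a perfect square in Q since 41 is squarefree and ≠ 1. Hence x^2 - 50x + 584 is irreducible over Q and is the minimal polynomial of α.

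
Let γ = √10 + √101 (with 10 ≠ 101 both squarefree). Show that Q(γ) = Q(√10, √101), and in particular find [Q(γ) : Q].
[Q(γ) : Q] = 4 (equivalently, Q(γ) = Q(√10, √101))

Obviously Q(γ) ⊆ Q(√10, √101), and [Q(√10, √101):Q] = 4 (since 10, 101 are distinct squarefree integers > 1 with 1010 not a perfect square). To show equality we compute the minimal polynomial of γ. From γ = √10 + √101: γ^2 = 10 + 2√(1010) + 101 = 111 + 2√(1010), so γ^2 - 111 = 2√(1010); squaring, (γ^2 - 111)^2 = 4·1010, i.e. γ^4 - 222γ^2 + 12321 - 4040 = 0, i.e. γ^4 - 222γ^2 + 8281 = 0. So γ is a root of x^4 - 222x^2 + 8281. This polynomial is irreducible over Q: it has no rational root (each ±√10 ± √101 is irrational), and any factorization into two quadratics over Q would force √(1010) ∈ Q (pairing opposite roots) or √10, √101 ∈ Q (other pairings), all impossible. Hence [Q(γ):Q] = 4 = [Q(√10, √101):Q], so Q(γ) = Q(√10, √101).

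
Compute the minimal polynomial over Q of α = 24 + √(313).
m_α(x) = x^2 - 48x + 263

From α - 24 = √(313), squaring gives (α - 24)^2 = 313, i.e. α^2 - 48α + 576 = 313, so α^2 - 48α + 263 = 0. The discriminant of x^2 - 48x + 263 is (-48)^2 - 4·(263) = 2304 - 1052 = 1252, and 4·(313) is not a perfect square in Q since 313 is squarefree and ≠ 1. Hence x^2 - 48x + 263 is irreducible over Q and is the minimal polynomial of α.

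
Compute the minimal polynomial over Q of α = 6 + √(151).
m_α(x) = x^2 - 12x - 115

From α - 6 = √(151), squaring gives (α - 6)^2 = 151, i.e. α^2 - 12α + 36 = 151, so α^2 - 12α - 115 = 0. The discriminant of x^2 - 12x - 115 is (-12)^2 - 4·(-115) = 144 + 460 = 604, and 4·(151) is not a perfect square in Q since 151 is squarefree and ≠ 1. Hence x^2 - 12x - 115 is irreducible over Q and is the minimal polynomial of α.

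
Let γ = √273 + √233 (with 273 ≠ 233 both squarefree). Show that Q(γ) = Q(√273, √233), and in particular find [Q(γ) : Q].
[Q(γ) : Q] = 4 (equivalently, Q(γ) = Q(√273, √233))

Obviously Q(γ) ⊆ Q(√273, √233), and [Q(√273, √233):Q] = 4 (since 273, 233 are distinct squarefree integers > 1 with 63609 not a perfect square). To show equality we compute the minimal polynomial of γ. From γ = √273 + √233: γ^2 = 273 + 2√(63609) + 233 = 506 + 2√(63609), so γ^2 - 506 = 2√(63609); squaring, (γ^2 - 506)^2 = 4·63609, i.e. γ^4 - 1012γ^2 + 256036 - 254436 = 0, i.e. γ^4 - 1012γ^2 + 1600 = 0. So γ is a root of x^4 - 1012x^2 + 1600. This polynomial is irreducible over Q: it has no rational root (each ±√273 ± √233 is irrational), and any factorization into two quadratics over Q would force √(63609) ∈ Q (pairing opposite roots) or √273, √233 ∈ Q (other pairings), all impossible. Hence [Q(γ):Q] = 4 = [Q(√273, √233):Q], so Q(γ) = Q(√273, √233).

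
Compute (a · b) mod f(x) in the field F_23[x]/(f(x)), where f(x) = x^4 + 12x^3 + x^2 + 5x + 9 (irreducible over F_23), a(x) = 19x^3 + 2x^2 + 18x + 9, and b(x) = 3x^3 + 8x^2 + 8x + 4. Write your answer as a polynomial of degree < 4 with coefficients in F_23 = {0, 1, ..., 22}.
a · b ≡ 14x^3 + 4x^2 + x + 2 (mod f(x))

Multiply in F_23[x]: a(x)·b(x) = (19x^3 + 2x^2 + 18x + 9)·(3x^3 + 8x^2 + 8x + 4) = 11x^6 + 20x^5 + 15x^4 + 10x^3 + 17x^2 + 6x + 13. This has degree ≥ 4, so divide by f(x) over F_23: 11x^6 + 20x^5 + 15x^4 + 10x^3 + 17x^2 + 6x + 13 = (11x^2 + 3x + 14)·(x^4 + 12x^3 + x^2 + 5x + 9) + (14x^3 + 4x^2 + x + 2). Hence a·b ≡ 14x^3 + 4x^2 + x + 2 (mod f). (F_23[x]/(f) is a field with 23^4 = 279841 elements since f is irreducible of degree 4.)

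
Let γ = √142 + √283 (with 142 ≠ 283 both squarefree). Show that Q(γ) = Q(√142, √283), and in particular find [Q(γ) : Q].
[Q(γ) : Q] = 4 (equivalently, Q(γ) = Q(√142, √283))

Obviously Q(γ) ⊆ Q(√142, √283), and [Q(√142, √283):Q] = 4 (since 142, 283 are distinct squarefree integers > 1 with 40186 not a perfect square). To show equality we compute the minimal polynomial of γ. From γ = √142 + √283: γ^2 = 142 + 2√(40186) + 283 = 425 + 2√(40186), so γ^2 - 425 = 2√(40186); squaring, (γ^2 - 425)^2 = 4·40186, i.e. γ^4 - 850γ^2 + 180625 - 160744 = 0, i.e. γ^4 - 850γ^2 + 19881 = 0. So γ is a root of x^4 - 850x^2 + 19881. This polynomial is irreducible over Q: it has no rational root (each ±√142 ± √283 is irrational), and any factorization into two quadratics over Q would force √(40186) ∈ Q (pairing opposite roots) or √142, √283 ∈ Q (other pairings), all impossible. Hence [Q(γ):Q] = 4 = [Q(√142, √283):Q], so Q(γ) = Q(√142, √283).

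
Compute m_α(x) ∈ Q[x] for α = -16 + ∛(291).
m_α(x) = x^3 + 48x^2 + 768x + 3805

Set β = α + 16 = ∛(291), so β^3 = 291. Then (α + 16)^3 - 291 = 0, i.e. α is a root of g(x) = (x + 16)^3 - 291 = x^3 + 48x^2 + 768x + 3805. Since g(x) = h(x + 16) where h(x) = x^3 - 291, and h is irreducible over Q (because 291 is not a perfect cube, so h has no rational root, and a monic cubic with no rational root is irreducible), g is also irreducible (irreducibility is preserved under the substitution x → x + 16). Hence m_α(x) = x^3 + 48x^2 + 768x + 3805.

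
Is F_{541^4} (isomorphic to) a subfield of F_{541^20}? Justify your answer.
Yes: F_{541^4} is a subfield of F_{541^20}

F_{p^m} embeds in F_{p^n} iff m | n (since F_{p^n} is the splitting field of x^(p^n) - x, and F_{p^m} ⊂ F_{p^n} forces p^n to be a power of p^m, i.e. m | n; conversely if m | n then every root of x^(p^m) - x is a root of x^(p^n) - x). Here 4 | 20 (since 20 = 5·4), so F_{541^4} is a subfield of F_{541^20}, and [F_{541^20} : F_{541^4}] = 20/4 = 5.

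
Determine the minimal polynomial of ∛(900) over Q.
m_α(x) = x^3 - 900

α satisfies α^3 = 900, so x^3 - 900 annihilates α. By the rational root test, a rational root p/q (in lowest terms) of x^3 - 900 would satisfy p^3 = 900 q^3, forcing q = 1 and p^3 = 900; but 900 is not a perfect cube, contradiction. A monic cubic over Q with no rational root is irreducible (any nontrivial factorization would include a linear factor). Hence x^3 - 900 is the minimal polynomial of α, and in particular [Q(α):Q] = 3.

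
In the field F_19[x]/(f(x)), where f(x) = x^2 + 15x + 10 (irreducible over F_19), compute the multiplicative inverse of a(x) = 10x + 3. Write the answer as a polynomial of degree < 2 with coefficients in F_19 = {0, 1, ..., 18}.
a(x)^(-1) ≡ 13x + 3 (mod f(x))

Since f is irreducible over F_19, F_19[x]/(f) is a field and a(x) ≠ 0 has an inverse. Apply the extended Euclidean algorithm to f(x) and a(x) in F_19[x]: f(x) = (2x + 18)·a(x) + (13). The last nonzero remainder is the constant 13 = gcd(f, a) in F_19. Back-substituting through the division chain expresses 13 = s(x)·a(x) + t(x)·f(x) with s(x) ≡ 17x + 1 (mod f), so (17x + 1)·a(x) ≡ 13 (mod f). Multiplying by 13^(-1) ≡ 3 in F_19 gives a(x)^(-1) ≡ 3·(17x + 1) ≡ 13x + 3 (mod f). Check: (10x + 3)·(13x + 3) = 16x^2 + 12x + 9 ≡ 1 (mod x^2 + 15x + 10).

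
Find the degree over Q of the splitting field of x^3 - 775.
[K : Q] = 6

The roots of x^3 - 775 are ∛775, ω∛775, ω^2∛775 where ω = e^(2πi/3) is a primitive cube root of unity, so K = Q(∛775, ω). Now [Q(∛775):Q] = 3 (since 775 is not a perfect cube, x^3 - 775 is irreducible) and [Q(ω):Q] = 2. Both 2 and 3 divide [K:Q], and [K:Q] ≤ 3·2 = 6, so [K:Q] = 6. (Equivalently: Q(∛775) ⊂ R but ω ∉ R, so [K : Q(∛775)] = 2.)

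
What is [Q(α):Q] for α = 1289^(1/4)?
[Q(α):Q] = 4

α is a root of x^4 - 1289. By Eisenstein's criterion at the prime p = 1289 (which divides the constant term 1289 but p^2 = 1661521 does not, since 1289 is squarefree), x^4 - 1289 is irreducible over Q. Hence [Q(α):Q] = 4.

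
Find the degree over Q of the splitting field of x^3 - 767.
[K : Q] = 6

The roots of x^3 - 767 are ∛767, ω∛767, ω^2∛767 where ω = e^(2πi/3) is a primitive cube root of unity, so K = Q(∛767, ω). Now [Q(∛767):Q] = 3 (since 767 is not a perfect cube, x^3 - 767 is irreducible) and [Q(ω):Q] = 2. Both 2 and 3 divide [K:Q], and [K:Q] ≤ 3·2 = 6, so [K:Q] = 6. (Equivalently: Q(∛767) ⊂ R but ω ∉ R, so [K : Q(∛767)] = 2.)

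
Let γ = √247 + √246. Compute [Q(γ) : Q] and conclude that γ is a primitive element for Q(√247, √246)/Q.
[Q(γ) : Q] = 4 (equivalently, Q(γ) = Q(√247, √246))

Obviously Q(γ) ⊆ Q(√247, √246), and [Q(√247, √246):Q] = 4 (since 247, 246 are distinct squarefree integers > 1 with 60762 not a perfect square). To show equality we compute the minimal polynomial of γ. From γ = √247 + √246: γ^2 = 247 + 2√(60762) + 246 = 493 + 2√(60762), so γ^2 - 493 = 2√(60762); squaring, (γ^2 - 493)^2 = 4·60762, i.e. γ^4 - 986γ^2 + 243049 - 243048 = 0, i.e. γ^4 - 986γ^2 + 1 = 0. So γ is a root of x^4 - 986x^2 + 1. This polynomial is irreducible over Q: it has no rational root (each ±√247 ± √246 is irrational), and any factorization into two quadratics over Q would force √(60762) ∈ Q (pairing opposite roots) or √247, √246 ∈ Q (other pairings), all impossible. Hence [Q(γ):Q] = 4 = [Q(√247, √246):Q], so Q(γ) = Q(√247, √246).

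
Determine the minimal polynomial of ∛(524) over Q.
m_α(x) = x^3 - 524

α satisfies α^3 = 524, so x^3 - 524 annihilates α. By the rational root test, a rational root p/q (in lowest terms) of x^3 - 524 would satisfy p^3 = 524 q^3, forcing q = 1 and p^3 = 524; but 524 is not a perfect cube, contradiction. A monic cubic over Q with no rational root is irreducible (any nontrivial factorization would include a linear factor). Hence x^3 - 524 is the minimal polynomial of α, and in particular [Q(α):Q] = 3.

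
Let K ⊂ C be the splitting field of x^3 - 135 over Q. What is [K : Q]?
[K : Q] = 6

The roots of x^3 - 135 are ∛135, ω∛135, ω^2∛135 where ω = e^(2πi/3) is a primitive cube root of unity, so K = Q(∛135, ω). Now [Q(∛135):Q] = 3 (since 135 is not a perfect cube, x^3 - 135 is irreducible) and [Q(ω):Q] = 2. Both 2 and 3 divide [K:Q], and [K:Q] ≤ 3·2 = 6, so [K:Q] = 6. (Equivalently: Q(∛135) ⊂ R but ω ∉ R, so [K : Q(∛135)] = 2.)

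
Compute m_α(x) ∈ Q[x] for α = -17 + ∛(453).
m_α(x) = x^3 + 51x^2 + 867x + 4460

Set β = α + 17 = ∛(453), so β^3 = 453. Then (α + 17)^3 - 453 = 0, i.e. α is a root of g(x) = (x + 17)^3 - 453 = x^3 + 51x^2 + 867x + 4460. Since g(x) = h(x + 17) where h(x) = x^3 - 453, and h is irreducible over Q (because 453 is not a perfect cube, so h has no rational root, and a monic cubic with no rational root is irreducible), g is also irreducible (irreducibility is preserved under the substitution x → x + 17). Hence m_α(x) = x^3 + 51x^2 + 867x + 4460.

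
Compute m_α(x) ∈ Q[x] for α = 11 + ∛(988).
m_α(x) = x^3 - 33x^2 + 363x - 2319

Set β = α - 11 = ∛(988), so β^3 = 988. Then (α - 11)^3 - 988 = 0, i.e. α is a root of g(x) = (x - 11)^3 - 988 = x^3 - 33x^2 + 363x - 2319. Since g(x) = h(x - 11) where h(x) = x^3 - 988, and h is irreducible over Q (because 988 is not a perfect cube, so h has no rational root, and a monic cubic with no rational root is irreducible), g is also irreducible (irreducibility is preserved under the substitution x → x - 11). Hence m_α(x) = x^3 - 33x^2 + 363x - 2319.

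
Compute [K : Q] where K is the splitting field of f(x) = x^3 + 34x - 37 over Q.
[K : Q] = 6

By the rational root test, any rational root of the monic integer polynomial f(x) = x^3 + 34x - 37 must be an integer dividing the constant term -37, i.e. one of ±{1, 37}. Evaluating: f(1) = -2, f(-1) = -72, f(37) = 51874, f(-37) = -51948; none is 0, so f has no rational root and is therefore irreducible over Q (a cubic with no linear factor over a field is irreducible). For an irreducible cubic, the Galois group is A_3 or S_3 according as the discriminant disc(f) = -4a^3 - 27b^2 = -4·(34)^3 - 27·(-37)^2 = -194179 is or is not a square in Q. Here disc(f) = -194179 is not a perfect square in Q, so the Galois group of f over Q is not contained in A_3 and must be all of S_3. The splitting field has degree |S_3| = 6 over Q, so [K : Q] = 6.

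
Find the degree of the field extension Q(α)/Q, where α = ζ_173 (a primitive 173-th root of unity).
[Q(α):Q] = 172

The minimal polynomial of ζ_173 over Q is the 173-th cyclotomic polynomial Φ_173(x), which is irreducible over Q and has degree φ(173) = 172. Hence [Q(α):Q] = φ(173) = 172.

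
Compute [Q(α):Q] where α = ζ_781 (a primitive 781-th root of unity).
[Q(α):Q] = 700

The minimal polynomial of ζ_781 over Q is the 781-th cyclotomic polynomial Φ_781(x), which is irreducible over Q and has degree φ(781) = 700. Hence [Q(α):Q] = φ(781) = 700.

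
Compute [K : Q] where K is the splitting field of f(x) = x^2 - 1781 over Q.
[K : Q] = 2

f(x) = x^2 - 1781 factors as (x - √1781)(x + √1781). The splitting field is K = Q(√1781). Since 1781 is squarefree and > 1, it is not a perfect square, so x^2 - 1781 is irreducible over Q and [Q(√1781) : Q] = 2. Hence [K : Q] = 2.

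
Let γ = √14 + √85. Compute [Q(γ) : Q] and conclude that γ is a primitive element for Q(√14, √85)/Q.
[Q(γ) : Q] = 4 (equivalently, Q(γ) = Q(√14, √85))

Obviously Q(γ) ⊆ Q(√14, √85), and [Q(√14, √85):Q] = 4 (since 14, 85 are distinct squarefree integers > 1 with 1190 not a perfect square). To show equality we compute the minimal polynomial of γ. From γ = √14 + √85: γ^2 = 14 + 2√(1190) + 85 = 99 + 2√(1190), so γ^2 - 99 = 2√(1190); squaring, (γ^2 - 99)^2 = 4·1190, i.e. γ^4 - 198γ^2 + 9801 - 4760 = 0, i.e. γ^4 - 198γ^2 + 5041 = 0. So γ is a root of x^4 - 198x^2 + 5041. This polynomial is irreducible over Q: it has no rational root (each ±√14 ± √85 is irrational), and any factorization into two quadratics over Q would force √(1190) ∈ Q (pairing opposite roots) or √14, √85 ∈ Q (other pairings), all impossible. Hence [Q(γ):Q] = 4 = [Q(√14, √85):Q], so Q(γ) = Q(√14, √85).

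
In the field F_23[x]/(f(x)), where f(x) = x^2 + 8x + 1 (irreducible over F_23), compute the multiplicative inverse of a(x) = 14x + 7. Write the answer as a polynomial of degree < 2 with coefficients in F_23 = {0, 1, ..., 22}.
a(x)^(-1) ≡ 6x + 22 (mod f(x))

Since f is irreducible over F_23, F_23[x]/(f) is a field and a(x) ≠ 0 has an inverse. Apply the extended Euclidean algorithm to f(x) and a(x) in F_23[x]: f(x) = (5x + 3)·a(x) + (3). The last nonzero remainder is the constant 3 = gcd(f, a) in F_23. Back-substituting through the division chain expresses 3 = s(x)·a(x) + t(x)·f(x) with s(x) ≡ 18x + 20 (mod f), so (18x + 20)·a(x) ≡ 3 (mod f). Multiplying by 3^(-1) ≡ 8 in F_23 gives a(x)^(-1) ≡ 8·(18x + 20) ≡ 6x + 22 (mod f). Check: (14x + 7)·(6x + 22) = 15x^2 + 5x + 16 ≡ 1 (mod x^2 + 8x + 1).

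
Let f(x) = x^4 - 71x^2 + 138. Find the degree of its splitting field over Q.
[K : Q] = 4

Solving the quadratic in x^2: x^2 = (71 ± √(71^2 - 4·138))/2 = (71 ± √4489)/2 = (71 ± 67)/2, giving x^2 = 69 or x^2 = 2. So f(x) = (x^2 - 69)(x^2 - 2) and the roots of f are ±√69, ±√2. Hence the splitting field is K = Q(√69, √2). Since 69 and 2 are distinct squarefree integers > 1, their product 138 is not a perfect square, so √2 ∉ Q(√69). By the tower law [K:Q] = [Q(√69,√2):Q(√69)] · [Q(√69):Q] = 2 · 2 = 4.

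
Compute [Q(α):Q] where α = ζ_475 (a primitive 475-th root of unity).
[Q(α):Q] = 360

The minimal polynomial of ζ_475 over Q is the 475-th cyclotomic polynomial Φ_475(x), which is irreducible over Q and has degree φ(475) = 360. Hence [Q(α):Q] = φ(475) = 360.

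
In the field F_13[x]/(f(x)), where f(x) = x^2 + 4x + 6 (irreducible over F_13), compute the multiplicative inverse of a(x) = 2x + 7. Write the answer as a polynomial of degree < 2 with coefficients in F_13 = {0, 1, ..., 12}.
a(x)^(-1) ≡ 6x + 3 (mod f(x))

Since f is irreducible over F_13, F_13[x]/(f) is a field and a(x) ≠ 0 has an inverse. Apply the extended Euclidean algorithm to f(x) and a(x) in F_13[x]: f(x) = (7x + 10)·a(x) + (1). The last nonzero remainder is the constant 1 = gcd(f, a) in F_13. Back-substituting through the division chain expresses 1 = s(x)·a(x) + t(x)·f(x) with s(x) ≡ 6x + 3 (mod f), so a(x)^(-1) ≡ s(x) = 6x + 3 (mod f). Check: (2x + 7)·(6x + 3) = 12x^2 + 9x + 8 ≡ 1 (mod x^2 + 4x + 6).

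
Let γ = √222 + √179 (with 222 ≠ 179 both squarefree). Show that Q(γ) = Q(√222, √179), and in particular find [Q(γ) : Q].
[Q(γ) : Q] = 4 (equivalently, Q(γ) = Q(√222, √179))

Obviously Q(γ) ⊆ Q(√222, √179), and [Q(√222, √179):Q] = 4 (since 222, 179 are distinct squarefree integers > 1 with 39738 not a perfect square). To show equality we compute the minimal polynomial of γ. From γ = √222 + √179: γ^2 = 222 + 2√(39738) + 179 = 401 + 2√(39738), so γ^2 - 401 = 2√(39738); squaring, (γ^2 - 401)^2 = 4·39738, i.e. γ^4 - 802γ^2 + 160801 - 158952 = 0, i.e. γ^4 - 802γ^2 + 1849 = 0. So γ is a root of x^4 - 802x^2 + 1849. This polynomial is irreducible over Q: it has no rational root (each ±√222 ± √179 is irrational), and any factorization into two quadratics over Q would force √(39738) ∈ Q (pairing opposite roots) or √222, √179 ∈ Q (other pairings), all impossible. Hence [Q(γ):Q] = 4 = [Q(√222, √179):Q], so Q(γ) = Q(√222, √179).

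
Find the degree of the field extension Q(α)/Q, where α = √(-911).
[Q(α):Q] = 2

[Q(α):Q] equals the degree of the minimal polynomial of α. Here α^2 = -911 and x^2 + 911 is irreducible (d = -911 is squarefree, ≠ 1, hence not a square), so deg(m_α) = 2. Thus [Q(α):Q] = 2.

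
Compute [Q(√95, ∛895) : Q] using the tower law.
[Q(√95, ∛895) : Q] = 6

Let L = Q(√95, ∛895). Since Q(√95) ⊂ L and [Q(√95):Q] = 2, the tower law gives 2 | [L:Q]. Likewise Q(∛895) ⊂ L with [Q(∛895):Q] = 3 (because 895 is not a perfect cube), so 3 | [L:Q]. As gcd(2,3) = 1, [L:Q] is divisible by 6. Conversely L is generated over Q by √95 and ∛895, so [L:Q] ≤ 2·3 = 6. Therefore [Q(√95, ∛895) : Q] = 6.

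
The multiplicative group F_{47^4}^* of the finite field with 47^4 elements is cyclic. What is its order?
|F_{47^4}^*| = 4879680

F_{47^4} has 47^4 = 4879681 elements; its multiplicative group consists of all nonzero elements, so |F_{47^4}^*| = 4879681 - 1 = 4879680. (It is cyclic since any finite subgroup of the multiplicative group of a field is cyclic.)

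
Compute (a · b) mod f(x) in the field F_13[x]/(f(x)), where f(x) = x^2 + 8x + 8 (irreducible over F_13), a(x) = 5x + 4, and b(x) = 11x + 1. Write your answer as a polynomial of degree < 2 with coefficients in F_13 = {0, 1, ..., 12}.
a · b ≡ 12x + 6 (mod f(x))

Multiply in F_13[x]: a(x)·b(x) = (5x + 4)·(11x + 1) = 3x^2 + 10x + 4. This has degree ≥ 2, so divide by f(x) over F_13: 3x^2 + 10x + 4 = (3)·(x^2 + 8x + 8) + (12x + 6). Hence a·b ≡ 12x + 6 (mod f). (F_13[x]/(f) is a field with 13^2 = 169 elements since f is irreducible of degree 2.)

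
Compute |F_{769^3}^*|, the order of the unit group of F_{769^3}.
|F_{769^3}^*| = 454756608

F_{769^3} has 769^3 = 454756609 elements; its multiplicative group consists of all nonzero elements, so |F_{769^3}^*| = 454756609 - 1 = 454756608. (It is cyclic since any finite subgroup of the multiplicative group of a field is cyclic.)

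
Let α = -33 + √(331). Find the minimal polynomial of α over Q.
m_α(x) = x^2 + 66x + 758

From α + 33 = √(331), squaring gives (α + 33)^2 = 331, i.e. α^2 + 66α + 1089 = 331, so α^2 + 66α + 758 = 0. The discriminant of x^2 + 66x + 758 is (66)^2 - 4·(758) = 4356 - 3032 = 1324, and 4·(331) is not a perfect square in Q since 331 is squarefree and ≠ 1. Hence x^2 + 66x + 758 is irreducible over Q and is the minimal polynomial of α.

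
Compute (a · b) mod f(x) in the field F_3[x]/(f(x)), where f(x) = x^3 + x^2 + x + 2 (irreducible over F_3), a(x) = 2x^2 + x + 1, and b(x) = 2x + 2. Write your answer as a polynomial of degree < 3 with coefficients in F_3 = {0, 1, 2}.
a · b ≡ 2x^2 (mod f(x))

Multiply in F_3[x]: a(x)·b(x) = (2x^2 + x + 1)·(2x + 2) = x^3 + x + 2. This has degree ≥ 3, so divide by f(x) over F_3: x^3 + x + 2 = (1)·(x^3 + x^2 + x + 2) + (2x^2). Hence a·b ≡ 2x^2 (mod f). (F_3[x]/(f) is a field with 3^3 = 27 elements since f is irreducible of degree 3.)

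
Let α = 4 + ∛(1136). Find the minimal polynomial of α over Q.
m_α(x) = x^3 - 12x^2 + 48x - 1200

Set β = α - 4 = ∛(1136), so β^3 = 1136. Then (α - 4)^3 - 1136 = 0, i.e. α is a root of g(x) = (x - 4)^3 - 1136 = x^3 - 12x^2 + 48x - 1200. Since g(x) = h(x - 4) where h(x) = x^3 - 1136, and h is irreducible over Q (because 1136 is not a perfect cube, so h has no rational root, and a monic cubic with no rational root is irreducible), g is also irreducible (irreducibility is preserved under the substitution x → x - 4). Hence m_α(x) = x^3 - 12x^2 + 48x - 1200.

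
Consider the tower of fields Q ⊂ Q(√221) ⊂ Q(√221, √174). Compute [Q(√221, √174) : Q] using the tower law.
[Q(√221, √174) : Q] = 4

[Q(√221):Q] = 2 (min poly x^2 - 221, irreducible since 221 is squarefree > 1). For the top step, suppose √174 ∈ Q(√221), say √174 = c + d√221 with c, d ∈ Q. Squaring: 174 = c^2 + 221d^2 + 2cd√221. Since √221 ∉ Q this forces 2cd = 0. If d = 0 then √174 = c ∈ Q, contradicting 174 squarefree > 1. If c = 0 then 174 = 221d^2, so 221·174 = (221d)^2 is a perfect square in Q — but 221·174 = 38454 is not a perfect square (since 221 and 174 are distinct squarefree integers). Contradiction. Hence √174 ∉ Q(√221), so x^2 - 174 stays irreducible over Q(√221) and [Q(√221, √174) : Q(√221)] = 2. By the tower law, [Q(√221, √174) : Q] = 2 · 2 = 4.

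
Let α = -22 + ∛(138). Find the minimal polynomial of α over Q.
m_α(x) = x^3 + 66x^2 + 1452x + 10510

Set β = α + 22 = ∛(138), so β^3 = 138. Then (α + 22)^3 - 138 = 0, i.e. α is a root of g(x) = (x + 22)^3 - 138 = x^3 + 66x^2 + 1452x + 10510. Since g(x) = h(x + 22) where h(x) = x^3 - 138, and h is irreducible over Q (because 138 is not a perfect cube, so h has no rational root, and a monic cubic with no rational root is irreducible), g is also irreducible (irreducibility is preserved under the substitution x → x + 22). Hence m_α(x) = x^3 + 66x^2 + 1452x + 10510.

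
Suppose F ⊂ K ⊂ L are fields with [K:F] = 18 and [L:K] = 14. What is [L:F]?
[L:F] = 252

The tower law says that for any tower of field extensions F ⊂ K ⊂ L with finite degrees, [L:F] = [L:K] · [K:F]. Here this gives [L:F] = 14 · 18 = 252.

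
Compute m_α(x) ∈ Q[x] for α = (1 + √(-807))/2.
m_α(x) = x^2 - x + 202

From 2α - 1 = √(-807), squaring gives (2α - 1)^2 = -807, i.e. 4α^2 - 4α + 1 = -807, so α^2 - α + (1 + 807)/4 = 0. Since -807 ≡ 1 (mod 4), (1 + 807)/4 = 202 ∈ Z. The polynomial x^2 - x + 202 has discriminant 1 - 4·(202) = -807, which is not a perfect square in Q (d = -807 is squarefree and ≠ 1), so x^2 - x + 202 is irreducible over Q. It is the minimal polynomial of α.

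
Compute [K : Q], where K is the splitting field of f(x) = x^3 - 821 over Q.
[K : Q] = 6

The roots of x^3 - 821 are ∛821, ω∛821, ω^2∛821 where ω = e^(2πi/3) is a primitive cube root of unity, so K = Q(∛821, ω). Now [Q(∛821):Q] = 3 (since 821 is not a perfect cube, x^3 - 821 is irreducible) and [Q(ω):Q] = 2. Both 2 and 3 divide [K:Q], and [K:Q] ≤ 3·2 = 6, so [K:Q] = 6. (Equivalently: Q(∛821) ⊂ R but ω ∉ R, so [K : Q(∛821)] = 2.)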